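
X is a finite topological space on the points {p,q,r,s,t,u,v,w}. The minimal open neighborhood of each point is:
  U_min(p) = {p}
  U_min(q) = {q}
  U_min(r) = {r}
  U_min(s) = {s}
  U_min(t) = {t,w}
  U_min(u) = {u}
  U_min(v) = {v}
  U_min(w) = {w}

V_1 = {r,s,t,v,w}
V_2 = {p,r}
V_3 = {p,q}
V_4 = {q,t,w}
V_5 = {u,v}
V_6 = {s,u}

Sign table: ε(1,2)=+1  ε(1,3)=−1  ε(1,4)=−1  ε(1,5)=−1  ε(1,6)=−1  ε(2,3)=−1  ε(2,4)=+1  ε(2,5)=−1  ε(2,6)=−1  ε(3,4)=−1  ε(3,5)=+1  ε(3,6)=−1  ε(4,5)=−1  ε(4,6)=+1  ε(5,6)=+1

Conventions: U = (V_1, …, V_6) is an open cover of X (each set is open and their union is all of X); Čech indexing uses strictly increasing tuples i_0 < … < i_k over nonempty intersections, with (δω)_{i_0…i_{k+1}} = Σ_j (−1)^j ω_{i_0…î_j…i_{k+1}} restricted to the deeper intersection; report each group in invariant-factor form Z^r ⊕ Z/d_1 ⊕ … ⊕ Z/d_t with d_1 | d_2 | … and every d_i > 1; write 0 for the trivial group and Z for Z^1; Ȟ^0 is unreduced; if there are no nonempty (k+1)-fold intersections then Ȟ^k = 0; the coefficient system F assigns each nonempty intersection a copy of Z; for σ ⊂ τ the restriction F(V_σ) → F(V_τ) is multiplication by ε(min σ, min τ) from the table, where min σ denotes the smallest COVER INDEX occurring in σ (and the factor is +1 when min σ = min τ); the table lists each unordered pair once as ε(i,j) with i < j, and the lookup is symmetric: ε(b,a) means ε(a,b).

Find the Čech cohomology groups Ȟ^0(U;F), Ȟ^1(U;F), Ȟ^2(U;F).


Ȟ^0(U;F) ≅ 0; Ȟ^1(U;F) ≅ Z ⊕ Z/2; Ȟ^2(U;F) ≅ 0

nonempty overlaps:
  V12={r} V14={t,w} V15={v} V16={s} V23={p} V34={q} V56={u}
C dims 6,7; δ0: rk 6, SNF 1^5·2
degree 0: 6−6−0 = 0 → Ȟ^0 ≅ 0
degree 1: 7−0−6 = 1 plus torsion [2] → Ȟ^1 ≅ Z ⊕ Z/2
degree 2: 0−0−0 = 0 → Ȟ^2 ≅ 0


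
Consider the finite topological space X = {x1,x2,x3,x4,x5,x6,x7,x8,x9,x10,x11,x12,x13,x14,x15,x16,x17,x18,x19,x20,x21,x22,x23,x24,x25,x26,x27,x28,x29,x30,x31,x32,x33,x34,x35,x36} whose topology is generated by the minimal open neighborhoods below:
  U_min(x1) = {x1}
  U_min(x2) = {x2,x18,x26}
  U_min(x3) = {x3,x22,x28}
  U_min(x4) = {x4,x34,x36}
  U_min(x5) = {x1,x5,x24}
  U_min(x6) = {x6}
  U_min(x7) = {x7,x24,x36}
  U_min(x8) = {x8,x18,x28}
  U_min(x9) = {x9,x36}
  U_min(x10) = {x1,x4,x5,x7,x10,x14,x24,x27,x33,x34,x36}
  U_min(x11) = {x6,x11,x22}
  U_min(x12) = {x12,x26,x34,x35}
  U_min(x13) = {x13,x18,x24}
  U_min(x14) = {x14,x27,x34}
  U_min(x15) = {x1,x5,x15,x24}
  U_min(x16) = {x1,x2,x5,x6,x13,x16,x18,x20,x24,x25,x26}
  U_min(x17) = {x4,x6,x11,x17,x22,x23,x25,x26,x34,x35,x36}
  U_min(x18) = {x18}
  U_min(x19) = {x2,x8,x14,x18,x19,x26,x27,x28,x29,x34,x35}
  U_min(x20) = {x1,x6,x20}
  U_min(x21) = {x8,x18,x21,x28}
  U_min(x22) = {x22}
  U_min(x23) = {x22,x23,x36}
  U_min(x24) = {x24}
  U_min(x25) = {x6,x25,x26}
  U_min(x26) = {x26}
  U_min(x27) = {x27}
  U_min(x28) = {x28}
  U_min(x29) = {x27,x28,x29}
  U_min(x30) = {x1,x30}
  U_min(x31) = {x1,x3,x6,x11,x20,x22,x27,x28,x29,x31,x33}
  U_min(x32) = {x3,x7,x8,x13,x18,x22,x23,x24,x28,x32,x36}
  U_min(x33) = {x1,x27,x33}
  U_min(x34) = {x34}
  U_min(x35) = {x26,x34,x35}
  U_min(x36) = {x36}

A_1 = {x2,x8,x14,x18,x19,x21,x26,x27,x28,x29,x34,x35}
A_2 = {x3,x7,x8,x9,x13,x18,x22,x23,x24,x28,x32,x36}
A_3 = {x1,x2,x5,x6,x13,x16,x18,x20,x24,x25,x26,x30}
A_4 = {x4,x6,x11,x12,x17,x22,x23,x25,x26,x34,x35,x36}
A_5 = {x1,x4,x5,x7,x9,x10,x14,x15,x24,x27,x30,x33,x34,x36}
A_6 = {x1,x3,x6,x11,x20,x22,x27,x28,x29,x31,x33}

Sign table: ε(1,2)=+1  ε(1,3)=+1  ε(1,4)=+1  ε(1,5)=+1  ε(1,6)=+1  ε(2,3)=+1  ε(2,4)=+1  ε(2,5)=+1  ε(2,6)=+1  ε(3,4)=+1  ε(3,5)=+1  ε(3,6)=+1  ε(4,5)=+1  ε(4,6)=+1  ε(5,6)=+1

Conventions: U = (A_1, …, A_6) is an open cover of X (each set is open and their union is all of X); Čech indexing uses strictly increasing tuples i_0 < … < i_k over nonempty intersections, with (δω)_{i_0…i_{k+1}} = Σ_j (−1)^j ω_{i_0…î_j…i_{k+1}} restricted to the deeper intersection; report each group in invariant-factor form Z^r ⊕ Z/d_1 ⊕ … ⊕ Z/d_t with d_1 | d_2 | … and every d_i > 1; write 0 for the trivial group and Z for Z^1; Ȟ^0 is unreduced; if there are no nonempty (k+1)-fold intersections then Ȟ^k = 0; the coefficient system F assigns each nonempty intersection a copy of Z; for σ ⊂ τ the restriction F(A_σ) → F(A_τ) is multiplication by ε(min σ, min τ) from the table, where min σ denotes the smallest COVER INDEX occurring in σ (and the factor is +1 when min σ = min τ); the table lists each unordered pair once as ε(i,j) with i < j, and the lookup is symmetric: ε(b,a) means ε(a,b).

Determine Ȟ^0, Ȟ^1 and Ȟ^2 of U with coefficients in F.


nonempty intersections:
  A12={x8,x18,x28} A13={x2,x18,x26} A14={x26,x34,x35} A15={x14,x27,x34} A16={x27,x28,x29} A23={x13,x18,x24} A24={x22,x23,x36} A25={x7,x9,x24,x36} A26={x3,x22,x28} A34={x6,x25,x26} A35={x1,x5,x24,x30} A36={x1,x6,x20} A45={x4,x34,x36} A46={x6,x11,x22} A56={x1,x27,x33}
  A123={x18} A126={x28} A134={x26} A145={x34} A156={x27} A235={x24} A245={x36} A246={x22} A346={x6} A356={x1}
C dims 6,15,10; δ0: rk 5, SNF 1^5; δ1: rk 10, SNF 1^9·2
Ȟ^0: (6−5)−0=1 ⇒ Z
Ȟ^1: (15−10)−5=0 ⇒ 0
Ȟ^2: (10−0)−10=0 plus torsion [2] ⇒ Z/2

Ȟ^0 ≅ Z, Ȟ^1 ≅ 0, Ȟ^2 ≅ Z/2


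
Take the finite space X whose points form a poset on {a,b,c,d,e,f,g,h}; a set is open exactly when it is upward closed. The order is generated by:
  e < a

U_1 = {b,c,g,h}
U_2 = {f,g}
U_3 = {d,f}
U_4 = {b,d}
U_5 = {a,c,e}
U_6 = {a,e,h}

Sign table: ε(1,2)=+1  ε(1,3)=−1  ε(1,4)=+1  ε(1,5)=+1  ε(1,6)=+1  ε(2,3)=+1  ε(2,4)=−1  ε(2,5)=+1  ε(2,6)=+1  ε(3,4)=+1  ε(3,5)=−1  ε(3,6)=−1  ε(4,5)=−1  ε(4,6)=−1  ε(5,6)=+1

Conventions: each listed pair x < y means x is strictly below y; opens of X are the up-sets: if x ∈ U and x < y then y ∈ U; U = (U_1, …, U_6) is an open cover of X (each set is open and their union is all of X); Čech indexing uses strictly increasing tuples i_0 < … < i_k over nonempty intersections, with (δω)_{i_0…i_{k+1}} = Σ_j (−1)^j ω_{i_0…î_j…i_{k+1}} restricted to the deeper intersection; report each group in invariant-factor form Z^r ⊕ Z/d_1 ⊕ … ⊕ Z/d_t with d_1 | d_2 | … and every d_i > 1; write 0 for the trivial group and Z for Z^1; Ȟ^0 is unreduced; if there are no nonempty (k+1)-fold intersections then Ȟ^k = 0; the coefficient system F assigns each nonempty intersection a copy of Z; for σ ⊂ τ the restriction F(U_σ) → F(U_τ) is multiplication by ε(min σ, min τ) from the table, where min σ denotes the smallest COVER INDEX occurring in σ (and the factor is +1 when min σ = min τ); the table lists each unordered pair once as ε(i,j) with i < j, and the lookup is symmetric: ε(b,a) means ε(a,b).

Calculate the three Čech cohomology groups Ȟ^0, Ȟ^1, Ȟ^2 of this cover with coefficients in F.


nonempty overlaps:
  U12={g} U14={b} U15={c} U16={h} U23={f} U34={d} U56={a,e}
C dims 6,7; δ0: rk 5, SNF 1^5
degree 0: 6−5−0 = 1 → Ȟ^0 ≅ Z
degree 1: 7−0−5 = 2 → Ȟ^1 ≅ Z^2
degree 2: 0−0−0 = 0 → Ȟ^2 ≅ 0

Ȟ^0 ≅ Z, Ȟ^1 ≅ Z^2 and Ȟ^2 ≅ 0


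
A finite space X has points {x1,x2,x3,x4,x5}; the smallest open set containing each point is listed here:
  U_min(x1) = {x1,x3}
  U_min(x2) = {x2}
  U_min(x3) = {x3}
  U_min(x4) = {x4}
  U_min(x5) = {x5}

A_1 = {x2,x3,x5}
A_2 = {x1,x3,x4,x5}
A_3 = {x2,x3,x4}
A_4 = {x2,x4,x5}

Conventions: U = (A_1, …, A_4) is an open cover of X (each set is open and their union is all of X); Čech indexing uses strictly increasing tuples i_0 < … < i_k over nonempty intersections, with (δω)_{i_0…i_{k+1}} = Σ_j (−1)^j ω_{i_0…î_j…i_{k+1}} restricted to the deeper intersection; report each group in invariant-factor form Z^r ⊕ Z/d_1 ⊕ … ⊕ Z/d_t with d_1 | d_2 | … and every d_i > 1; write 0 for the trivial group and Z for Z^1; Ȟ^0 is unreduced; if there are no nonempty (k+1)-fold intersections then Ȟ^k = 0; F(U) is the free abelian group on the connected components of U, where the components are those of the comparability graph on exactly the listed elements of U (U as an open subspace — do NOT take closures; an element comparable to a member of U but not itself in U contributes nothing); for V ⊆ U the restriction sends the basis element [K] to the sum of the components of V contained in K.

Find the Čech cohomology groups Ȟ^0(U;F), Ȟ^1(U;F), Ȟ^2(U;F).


nerve simplices:
  A12={x3,x5} A13={x2,x3} A14={x2,x5} A23={x3,x4} A24={x4,x5} A34={x2,x4}
  A123={x3} A124={x5} A134={x2} A234={x4}
components per intersection:
  A1: {x2} {x3} {x5}
  A2: {x1,x3} {x4} {x5}
  A3: {x2} {x3} {x4}
  A4: {x2} {x4} {x5}
  A12: {x3} {x5}
  A13: {x2} {x3}
  A14: {x2} {x5}
  A23: {x3} {x4}
  A24: {x4} {x5}
  A34: {x2} {x4}
  A123: {x3}
  A124: {x5}
  A134: {x2}
  A234: {x4}
C dims 12,12,4; δ0: rk 8, SNF 1^8; δ1: rk 4, SNF 1^4
degree 0: 12−8−0 = 4 → Ȟ^0 ≅ Z^4
degree 1: 12−4−8 = 0 → Ȟ^1 ≅ 0
degree 2: 4−0−4 = 0 → Ȟ^2 ≅ 0

Ȟ^0 ≅ Z^4, Ȟ^1 ≅ 0, Ȟ^2 ≅ 0


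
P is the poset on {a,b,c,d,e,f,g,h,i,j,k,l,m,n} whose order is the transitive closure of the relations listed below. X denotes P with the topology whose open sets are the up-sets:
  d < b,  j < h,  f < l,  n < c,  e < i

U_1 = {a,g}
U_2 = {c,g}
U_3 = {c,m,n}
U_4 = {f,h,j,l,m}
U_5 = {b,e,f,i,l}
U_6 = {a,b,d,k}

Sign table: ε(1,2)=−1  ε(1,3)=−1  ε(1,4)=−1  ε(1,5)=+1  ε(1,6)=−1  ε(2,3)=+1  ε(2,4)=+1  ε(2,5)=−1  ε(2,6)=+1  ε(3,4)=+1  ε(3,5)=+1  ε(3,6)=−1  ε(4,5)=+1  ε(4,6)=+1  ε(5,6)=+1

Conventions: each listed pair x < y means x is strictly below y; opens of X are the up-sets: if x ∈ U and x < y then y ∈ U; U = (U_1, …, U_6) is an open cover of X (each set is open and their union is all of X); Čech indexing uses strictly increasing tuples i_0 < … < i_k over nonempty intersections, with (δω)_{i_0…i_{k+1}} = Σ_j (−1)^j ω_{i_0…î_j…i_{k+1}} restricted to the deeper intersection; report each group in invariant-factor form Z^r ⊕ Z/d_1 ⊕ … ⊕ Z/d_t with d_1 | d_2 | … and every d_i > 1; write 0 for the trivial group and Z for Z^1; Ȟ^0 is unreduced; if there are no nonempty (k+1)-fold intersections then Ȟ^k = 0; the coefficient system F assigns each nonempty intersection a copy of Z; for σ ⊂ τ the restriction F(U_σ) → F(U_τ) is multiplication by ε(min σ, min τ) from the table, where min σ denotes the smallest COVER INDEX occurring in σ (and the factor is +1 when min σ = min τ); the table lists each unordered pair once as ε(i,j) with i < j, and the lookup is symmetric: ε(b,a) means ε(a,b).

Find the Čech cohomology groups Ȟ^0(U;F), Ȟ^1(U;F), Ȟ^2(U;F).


nonempty intersections:
  U12={g} U16={a} U23={c} U34={m} U45={f,l} U56={b}
C dims 6,6; δ0: rk 5, SNF 1^5
Ȟ^0: (6−5)−0=1 ⇒ Z
Ȟ^1: (6−0)−5=1 ⇒ Z
Ȟ^2: (0−0)−0=0 ⇒ 0

Ȟ^0 ≅ Z, Ȟ^1 ≅ Z and Ȟ^2 ≅ 0


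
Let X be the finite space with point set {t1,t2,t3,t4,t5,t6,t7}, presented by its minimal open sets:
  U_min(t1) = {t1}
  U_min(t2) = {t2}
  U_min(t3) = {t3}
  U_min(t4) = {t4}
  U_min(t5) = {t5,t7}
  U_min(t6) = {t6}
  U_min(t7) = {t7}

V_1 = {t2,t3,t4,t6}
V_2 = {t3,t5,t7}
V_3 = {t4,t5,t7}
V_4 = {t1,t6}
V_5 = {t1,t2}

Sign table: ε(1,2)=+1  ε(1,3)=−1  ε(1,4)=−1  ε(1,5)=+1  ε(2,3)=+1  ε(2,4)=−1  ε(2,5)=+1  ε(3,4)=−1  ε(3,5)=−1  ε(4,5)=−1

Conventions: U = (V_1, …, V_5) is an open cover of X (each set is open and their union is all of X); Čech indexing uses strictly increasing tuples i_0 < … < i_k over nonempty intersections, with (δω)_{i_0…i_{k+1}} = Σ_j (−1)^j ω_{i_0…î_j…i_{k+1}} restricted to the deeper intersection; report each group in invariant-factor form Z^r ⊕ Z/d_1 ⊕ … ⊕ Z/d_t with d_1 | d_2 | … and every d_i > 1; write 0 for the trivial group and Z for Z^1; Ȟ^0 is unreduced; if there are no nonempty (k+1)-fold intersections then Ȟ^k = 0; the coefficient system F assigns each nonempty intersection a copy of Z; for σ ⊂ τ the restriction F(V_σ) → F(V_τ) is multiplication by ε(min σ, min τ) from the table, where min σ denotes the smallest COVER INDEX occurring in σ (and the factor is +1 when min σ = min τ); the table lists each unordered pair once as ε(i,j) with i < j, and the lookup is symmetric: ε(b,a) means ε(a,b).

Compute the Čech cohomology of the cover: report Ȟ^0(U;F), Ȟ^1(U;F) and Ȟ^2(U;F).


Ȟ^0 = 0,  Ȟ^1 = Z ⊕ Z/2,  Ȟ^2 = 0

cover nerve:
  V12={t3} V13={t4} V14={t6} V15={t2} V23={t5,t7} V45={t1}
C dims 5,6; δ0: rk 5, SNF 1^4·2
Ȟ^0: (5−5)−0=0 ⇒ 0
Ȟ^1: (6−0)−5=1 plus torsion [2] ⇒ Z ⊕ Z/2
Ȟ^2: (0−0)−0=0 ⇒ 0


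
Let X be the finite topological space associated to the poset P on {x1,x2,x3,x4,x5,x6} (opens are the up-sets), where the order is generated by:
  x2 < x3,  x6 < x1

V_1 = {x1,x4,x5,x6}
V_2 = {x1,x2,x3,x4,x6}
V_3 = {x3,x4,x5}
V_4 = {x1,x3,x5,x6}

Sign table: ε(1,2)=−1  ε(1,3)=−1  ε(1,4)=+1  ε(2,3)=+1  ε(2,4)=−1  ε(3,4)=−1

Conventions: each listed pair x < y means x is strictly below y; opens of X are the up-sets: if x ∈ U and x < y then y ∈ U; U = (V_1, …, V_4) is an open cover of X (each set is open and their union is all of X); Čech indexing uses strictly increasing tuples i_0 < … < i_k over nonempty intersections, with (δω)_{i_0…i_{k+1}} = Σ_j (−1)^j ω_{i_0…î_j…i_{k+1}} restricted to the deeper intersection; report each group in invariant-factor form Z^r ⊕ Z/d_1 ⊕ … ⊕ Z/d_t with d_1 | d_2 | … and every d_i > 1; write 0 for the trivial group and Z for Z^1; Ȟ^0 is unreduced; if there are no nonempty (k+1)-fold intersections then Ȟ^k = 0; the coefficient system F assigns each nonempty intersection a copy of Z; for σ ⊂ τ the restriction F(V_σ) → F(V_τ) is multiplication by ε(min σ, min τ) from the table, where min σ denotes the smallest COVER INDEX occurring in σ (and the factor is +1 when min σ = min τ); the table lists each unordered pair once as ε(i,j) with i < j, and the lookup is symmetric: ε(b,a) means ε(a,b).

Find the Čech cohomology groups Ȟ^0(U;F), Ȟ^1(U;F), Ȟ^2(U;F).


Ȟ^0(U;F) ≅ Z; Ȟ^1(U;F) ≅ 0; Ȟ^2(U;F) ≅ Z

nerve of the cover:
  V12={x1,x4,x6} V13={x4,x5} V14={x1,x5,x6} V23={x3,x4} V24={x1,x3,x6} V34={x3,x5}
  V123={x4} V124={x1,x6} V134={x5} V234={x3}
C dims 4,6,4; δ0: rk 3, SNF 1^3; δ1: rk 3, SNF 1^3
Ȟ^0 = (4 − 3) − 0 = 1, so Ȟ^0 ≅ Z
Ȟ^1 = (6 − 3) − 3 = 0, so Ȟ^1 ≅ 0
Ȟ^2 = (4 − 0) − 3 = 1, so Ȟ^2 ≅ Z


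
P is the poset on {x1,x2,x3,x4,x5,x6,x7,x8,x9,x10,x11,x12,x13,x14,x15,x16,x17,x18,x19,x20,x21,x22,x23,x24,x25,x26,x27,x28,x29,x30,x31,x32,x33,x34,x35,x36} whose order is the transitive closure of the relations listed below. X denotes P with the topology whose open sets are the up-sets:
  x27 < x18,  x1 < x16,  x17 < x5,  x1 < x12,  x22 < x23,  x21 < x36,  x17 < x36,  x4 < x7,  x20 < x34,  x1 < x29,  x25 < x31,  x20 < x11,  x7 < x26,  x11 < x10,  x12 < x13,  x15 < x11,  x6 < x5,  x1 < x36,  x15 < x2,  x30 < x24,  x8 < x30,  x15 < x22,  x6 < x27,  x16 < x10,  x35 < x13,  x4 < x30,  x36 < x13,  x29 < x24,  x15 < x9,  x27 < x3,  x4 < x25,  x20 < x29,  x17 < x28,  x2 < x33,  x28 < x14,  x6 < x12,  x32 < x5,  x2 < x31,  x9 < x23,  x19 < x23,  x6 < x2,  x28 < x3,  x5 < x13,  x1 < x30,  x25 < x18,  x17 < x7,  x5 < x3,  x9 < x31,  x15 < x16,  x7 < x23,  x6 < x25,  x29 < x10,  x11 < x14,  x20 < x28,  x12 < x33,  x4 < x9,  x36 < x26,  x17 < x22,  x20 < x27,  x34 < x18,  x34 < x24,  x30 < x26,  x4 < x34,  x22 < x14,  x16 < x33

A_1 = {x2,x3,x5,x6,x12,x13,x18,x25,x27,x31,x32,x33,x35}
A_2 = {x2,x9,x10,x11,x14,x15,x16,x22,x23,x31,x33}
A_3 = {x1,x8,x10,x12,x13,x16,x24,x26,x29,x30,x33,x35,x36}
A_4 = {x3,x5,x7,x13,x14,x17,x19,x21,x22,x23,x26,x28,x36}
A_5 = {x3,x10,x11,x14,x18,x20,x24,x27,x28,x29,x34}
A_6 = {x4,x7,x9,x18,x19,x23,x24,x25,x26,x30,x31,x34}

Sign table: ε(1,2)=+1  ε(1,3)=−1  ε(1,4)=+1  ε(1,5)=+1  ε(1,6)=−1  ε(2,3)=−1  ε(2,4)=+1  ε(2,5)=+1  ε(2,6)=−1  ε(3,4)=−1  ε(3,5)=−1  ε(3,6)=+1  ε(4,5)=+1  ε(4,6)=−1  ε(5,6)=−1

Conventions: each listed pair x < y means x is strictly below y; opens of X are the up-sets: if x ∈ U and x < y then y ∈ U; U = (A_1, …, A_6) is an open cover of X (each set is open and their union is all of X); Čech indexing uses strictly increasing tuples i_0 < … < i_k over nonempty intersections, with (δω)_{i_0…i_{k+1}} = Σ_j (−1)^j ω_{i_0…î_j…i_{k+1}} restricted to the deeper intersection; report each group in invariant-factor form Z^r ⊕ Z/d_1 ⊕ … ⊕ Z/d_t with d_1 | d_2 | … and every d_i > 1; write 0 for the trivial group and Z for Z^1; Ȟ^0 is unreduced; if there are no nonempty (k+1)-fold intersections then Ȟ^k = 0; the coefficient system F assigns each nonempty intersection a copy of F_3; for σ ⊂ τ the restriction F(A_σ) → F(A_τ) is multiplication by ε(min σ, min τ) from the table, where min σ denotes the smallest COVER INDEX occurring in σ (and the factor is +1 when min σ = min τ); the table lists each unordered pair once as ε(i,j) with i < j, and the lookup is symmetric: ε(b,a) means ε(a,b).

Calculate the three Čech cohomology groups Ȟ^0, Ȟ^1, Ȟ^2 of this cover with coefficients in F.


Ȟ^0 = Z/3, Ȟ^1 = 0 and Ȟ^2 = 0

intersection data:
  A12={x2,x31,x33} A13={x12,x13,x33,x35} A14={x3,x5,x13} A15={x3,x18,x27} A16={x18,x25,x31} A23={x10,x16,x33} A24={x14,x22,x23} A25={x10,x11,x14} A26={x9,x23,x31} A34={x13,x26,x36} A35={x10,x24,x29} A36={x24,x26,x30} A45={x3,x14,x28} A46={x7,x19,x23,x26} A56={x18,x24,x34}
  A123={x33} A126={x31} A134={x13} A145={x3} A156={x18} A235={x10} A245={x14} A246={x23} A346={x26} A356={x24}
C dims 6,15,10; δ0: rk_F3 5; δ1: rk_F3 10
Ȟ^0 = (6 − 5) − 0 = 1, so Ȟ^0 ≅ Z/3
Ȟ^1 = (15 − 10) − 5 = 0, so Ȟ^1 ≅ 0
Ȟ^2 = (10 − 0) − 10 = 0, so Ȟ^2 ≅ 0


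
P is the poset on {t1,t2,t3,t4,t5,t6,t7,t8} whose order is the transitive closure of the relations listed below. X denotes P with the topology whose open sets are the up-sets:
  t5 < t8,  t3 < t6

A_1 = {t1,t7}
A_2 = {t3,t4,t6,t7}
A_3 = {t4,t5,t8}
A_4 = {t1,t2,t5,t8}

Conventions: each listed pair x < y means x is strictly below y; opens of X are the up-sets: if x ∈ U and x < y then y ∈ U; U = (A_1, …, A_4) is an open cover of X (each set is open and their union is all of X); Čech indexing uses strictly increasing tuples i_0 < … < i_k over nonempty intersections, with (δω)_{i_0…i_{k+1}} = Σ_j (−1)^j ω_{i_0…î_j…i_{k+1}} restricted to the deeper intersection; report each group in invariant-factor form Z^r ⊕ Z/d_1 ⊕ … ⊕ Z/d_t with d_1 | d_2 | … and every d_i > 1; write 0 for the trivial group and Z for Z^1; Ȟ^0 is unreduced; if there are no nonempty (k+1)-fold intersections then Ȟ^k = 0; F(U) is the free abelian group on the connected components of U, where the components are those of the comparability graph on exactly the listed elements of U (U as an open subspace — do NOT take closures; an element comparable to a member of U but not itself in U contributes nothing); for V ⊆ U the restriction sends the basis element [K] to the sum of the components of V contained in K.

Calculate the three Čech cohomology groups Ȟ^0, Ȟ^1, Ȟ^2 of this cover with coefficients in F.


nerve of the cover:
  A12={t7} A14={t1} A23={t4} A34={t5,t8}
components per intersection:
  A1: {t1} {t7}
  A2: {t3,t6} {t4} {t7}
  A3: {t4} {t5,t8}
  A4: {t1} {t2} {t5,t8}
  A12: {t7}
  A14: {t1}
  A23: {t4}
  A34: {t5,t8}
C dims 10,4; δ0: rk 4, SNF 1^4
Ȟ^0 = (10 − 4) − 0 = 6, so Ȟ^0 ≅ Z^6
Ȟ^1 = (4 − 0) − 4 = 0, so Ȟ^1 ≅ 0
Ȟ^2 = (0 − 0) − 0 = 0, so Ȟ^2 ≅ 0

Ȟ^0 ≅ Z^6,  Ȟ^1 ≅ 0,  Ȟ^2 ≅ 0


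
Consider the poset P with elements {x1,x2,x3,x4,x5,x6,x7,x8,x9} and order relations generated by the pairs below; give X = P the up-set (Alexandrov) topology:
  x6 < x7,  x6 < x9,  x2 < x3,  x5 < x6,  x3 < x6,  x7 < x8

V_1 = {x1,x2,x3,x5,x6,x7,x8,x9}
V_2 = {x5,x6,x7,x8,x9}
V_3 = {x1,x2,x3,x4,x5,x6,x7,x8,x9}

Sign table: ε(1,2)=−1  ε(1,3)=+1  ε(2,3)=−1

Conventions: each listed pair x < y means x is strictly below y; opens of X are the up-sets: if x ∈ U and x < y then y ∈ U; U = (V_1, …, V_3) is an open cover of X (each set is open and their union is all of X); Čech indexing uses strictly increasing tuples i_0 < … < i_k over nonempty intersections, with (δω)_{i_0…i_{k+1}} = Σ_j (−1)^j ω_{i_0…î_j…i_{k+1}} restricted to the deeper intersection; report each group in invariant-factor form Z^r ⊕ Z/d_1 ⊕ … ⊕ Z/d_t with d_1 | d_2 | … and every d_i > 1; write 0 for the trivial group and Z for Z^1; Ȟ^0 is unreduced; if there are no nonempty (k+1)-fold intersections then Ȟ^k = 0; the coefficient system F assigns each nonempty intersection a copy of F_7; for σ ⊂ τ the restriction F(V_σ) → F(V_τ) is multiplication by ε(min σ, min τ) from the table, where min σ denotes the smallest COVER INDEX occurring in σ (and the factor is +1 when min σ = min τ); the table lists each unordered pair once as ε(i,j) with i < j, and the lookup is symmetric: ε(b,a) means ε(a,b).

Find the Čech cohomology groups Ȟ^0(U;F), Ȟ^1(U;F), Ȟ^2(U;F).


Ȟ^0(U;F) ≅ Z/7, Ȟ^1(U;F) ≅ 0 and Ȟ^2(U;F) ≅ 0

cover nerve:
  V12={x5,x6,x7,x8,x9} V13={x1,x2,x3,x5,x6,x7,x8,x9} V23={x5,x6,x7,x8,x9}
  V123={x5,x6,x7,x8,x9}
C dims 3,3,1; δ0: rk_F7 2; δ1: rk_F7 1
Ȟ^0: (3−2)−0=1 ⇒ Z/7
Ȟ^1: (3−1)−2=0 ⇒ 0
Ȟ^2: (1−0)−1=0 ⇒ 0


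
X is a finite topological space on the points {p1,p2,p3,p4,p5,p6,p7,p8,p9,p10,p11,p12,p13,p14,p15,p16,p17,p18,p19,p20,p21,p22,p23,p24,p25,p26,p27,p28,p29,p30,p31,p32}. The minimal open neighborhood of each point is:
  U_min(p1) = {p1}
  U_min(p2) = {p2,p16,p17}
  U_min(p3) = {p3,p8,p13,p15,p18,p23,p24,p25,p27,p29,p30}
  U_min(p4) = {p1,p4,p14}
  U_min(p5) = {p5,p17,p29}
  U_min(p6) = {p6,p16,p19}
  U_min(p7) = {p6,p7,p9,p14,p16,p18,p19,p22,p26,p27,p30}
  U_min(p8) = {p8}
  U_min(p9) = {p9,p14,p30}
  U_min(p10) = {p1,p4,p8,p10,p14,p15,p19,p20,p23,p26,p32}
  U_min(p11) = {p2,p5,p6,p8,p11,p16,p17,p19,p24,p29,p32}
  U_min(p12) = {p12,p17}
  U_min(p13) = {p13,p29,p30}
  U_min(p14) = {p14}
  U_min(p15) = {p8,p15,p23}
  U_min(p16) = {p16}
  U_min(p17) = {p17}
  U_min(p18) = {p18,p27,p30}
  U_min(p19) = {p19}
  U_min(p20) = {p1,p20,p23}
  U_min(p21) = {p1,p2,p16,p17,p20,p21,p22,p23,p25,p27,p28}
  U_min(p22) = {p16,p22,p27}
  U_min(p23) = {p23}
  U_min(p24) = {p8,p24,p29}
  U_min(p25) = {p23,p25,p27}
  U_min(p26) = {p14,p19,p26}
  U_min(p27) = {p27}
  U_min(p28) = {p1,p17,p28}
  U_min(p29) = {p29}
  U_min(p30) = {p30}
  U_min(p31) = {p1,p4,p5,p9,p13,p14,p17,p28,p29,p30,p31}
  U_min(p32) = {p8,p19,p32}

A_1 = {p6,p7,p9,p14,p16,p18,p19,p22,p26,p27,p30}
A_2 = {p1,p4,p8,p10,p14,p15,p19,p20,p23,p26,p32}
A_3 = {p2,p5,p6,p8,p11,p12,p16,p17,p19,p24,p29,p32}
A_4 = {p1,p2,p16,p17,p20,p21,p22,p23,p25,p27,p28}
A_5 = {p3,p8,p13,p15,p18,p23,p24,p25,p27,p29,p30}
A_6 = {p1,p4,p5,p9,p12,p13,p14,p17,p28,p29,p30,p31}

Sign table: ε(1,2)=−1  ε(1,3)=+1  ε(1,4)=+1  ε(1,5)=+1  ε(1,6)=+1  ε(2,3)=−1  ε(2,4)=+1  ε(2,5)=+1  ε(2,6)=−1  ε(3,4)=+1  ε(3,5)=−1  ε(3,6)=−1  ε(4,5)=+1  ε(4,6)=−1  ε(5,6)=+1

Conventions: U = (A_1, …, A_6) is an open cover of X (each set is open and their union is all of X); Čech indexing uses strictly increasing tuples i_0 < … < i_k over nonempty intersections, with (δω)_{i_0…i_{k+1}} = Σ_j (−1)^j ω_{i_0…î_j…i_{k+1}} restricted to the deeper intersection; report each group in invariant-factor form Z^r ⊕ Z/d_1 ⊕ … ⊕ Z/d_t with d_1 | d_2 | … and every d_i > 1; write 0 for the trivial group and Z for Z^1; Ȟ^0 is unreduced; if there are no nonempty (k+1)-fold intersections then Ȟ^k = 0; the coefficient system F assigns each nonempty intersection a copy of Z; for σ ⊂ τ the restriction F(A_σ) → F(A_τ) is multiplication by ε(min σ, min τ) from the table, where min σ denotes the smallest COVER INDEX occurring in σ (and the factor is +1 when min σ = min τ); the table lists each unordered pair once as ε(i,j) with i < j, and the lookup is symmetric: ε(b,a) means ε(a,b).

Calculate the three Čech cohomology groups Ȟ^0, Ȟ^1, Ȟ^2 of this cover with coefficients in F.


Ȟ^0(U;F) ≅ 0,  Ȟ^1(U;F) ≅ Z/2,  Ȟ^2(U;F) ≅ Z

nonempty overlaps:
  A12={p14,p19,p26} A13={p6,p16,p19} A14={p16,p22,p27} A15={p18,p27,p30} A16={p9,p14,p30} A23={p8,p19,p32} A24={p1,p20,p23} A25={p8,p15,p23} A26={p1,p4,p14} A34={p2,p16,p17} A35={p8,p24,p29} A36={p5,p12,p17,p29} A45={p23,p25,p27} A46={p1,p17,p28} A56={p13,p29,p30}
  A123={p19} A126={p14} A134={p16} A145={p27} A156={p30} A235={p8} A245={p23} A246={p1} A346={p17} A356={p29}
C dims 6,15,10; δ0: rk 6, SNF 1^5·2; δ1: rk 9, SNF 1^9
degree 0: 6−6−0 = 0 → Ȟ^0 ≅ 0
degree 1: 15−9−6 = 0 plus torsion [2] → Ȟ^1 ≅ Z/2
degree 2: 10−0−9 = 1 → Ȟ^2 ≅ Z


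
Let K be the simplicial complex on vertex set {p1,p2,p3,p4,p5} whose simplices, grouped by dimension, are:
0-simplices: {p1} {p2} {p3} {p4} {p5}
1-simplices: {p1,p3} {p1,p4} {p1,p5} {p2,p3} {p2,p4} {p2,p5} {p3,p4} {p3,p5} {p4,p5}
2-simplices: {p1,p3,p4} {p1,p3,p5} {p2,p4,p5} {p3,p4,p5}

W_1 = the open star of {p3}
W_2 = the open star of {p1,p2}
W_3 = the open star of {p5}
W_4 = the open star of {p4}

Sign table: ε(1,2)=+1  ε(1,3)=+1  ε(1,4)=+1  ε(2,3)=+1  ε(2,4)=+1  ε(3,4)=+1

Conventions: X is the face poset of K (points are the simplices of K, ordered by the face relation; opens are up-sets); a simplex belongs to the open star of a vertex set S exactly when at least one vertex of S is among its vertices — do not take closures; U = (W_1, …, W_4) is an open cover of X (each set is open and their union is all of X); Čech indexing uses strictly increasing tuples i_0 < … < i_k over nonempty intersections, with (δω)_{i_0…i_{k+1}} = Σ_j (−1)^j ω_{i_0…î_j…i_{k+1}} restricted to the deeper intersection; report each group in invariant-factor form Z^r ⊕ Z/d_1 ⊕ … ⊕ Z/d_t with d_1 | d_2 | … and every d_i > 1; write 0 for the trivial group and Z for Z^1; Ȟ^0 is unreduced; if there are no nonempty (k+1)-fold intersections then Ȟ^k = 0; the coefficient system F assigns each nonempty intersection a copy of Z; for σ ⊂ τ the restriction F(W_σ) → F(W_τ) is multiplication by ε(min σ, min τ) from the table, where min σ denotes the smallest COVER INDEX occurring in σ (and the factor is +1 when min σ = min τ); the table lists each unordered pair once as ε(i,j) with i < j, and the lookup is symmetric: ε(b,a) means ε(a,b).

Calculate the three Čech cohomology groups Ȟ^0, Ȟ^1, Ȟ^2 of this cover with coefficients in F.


nerve of the cover:
  W1={{p3},{p1,p3},{p2,p3},{p3,p4},{p3,p5},{p1,p3,p4},{p1,p3,p5},{p3,p4,p5}} W2={{p1},{p2},{p1,p3},{p1,p4},{p1,p5},{p2,p3},{p2,p4},{p2,p5},{p1,p3,p4},{p1,p3,p5},{p2,p4,p5}} W3={{p5},{p1,p5},{p2,p5},{p3,p5},{p4,p5},{p1,p3,p5},{p2,p4,p5},{p3,p4,p5}} W4={{p4},{p1,p4},{p2,p4},{p3,p4},{p4,p5},{p1,p3,p4},{p2,p4,p5},{p3,p4,p5}}
  W12={{p1,p3},{p2,p3},{p1,p3,p4},{p1,p3,p5}} W13={{p3,p5},{p1,p3,p5},{p3,p4,p5}} W14={{p3,p4},{p1,p3,p4},{p3,p4,p5}} W23={{p1,p5},{p2,p5},{p1,p3,p5},{p2,p4,p5}} W24={{p1,p4},{p2,p4},{p1,p3,p4},{p2,p4,p5}} W34={{p4,p5},{p2,p4,p5},{p3,p4,p5}}
  W123={{p1,p3,p5}} W124={{p1,p3,p4}} W134={{p3,p4,p5}} W234={{p2,p4,p5}}
C dims 4,6,4; δ0: rk 3, SNF 1^3; δ1: rk 3, SNF 1^3
Ȟ^0 = (4 − 3) − 0 = 1, so Ȟ^0 ≅ Z
Ȟ^1 = (6 − 3) − 3 = 0, so Ȟ^1 ≅ 0
Ȟ^2 = (4 − 0) − 3 = 1, so Ȟ^2 ≅ Z

Ȟ^0(U;F) ≅ Z; Ȟ^1(U;F) ≅ 0; Ȟ^2(U;F) ≅ Z


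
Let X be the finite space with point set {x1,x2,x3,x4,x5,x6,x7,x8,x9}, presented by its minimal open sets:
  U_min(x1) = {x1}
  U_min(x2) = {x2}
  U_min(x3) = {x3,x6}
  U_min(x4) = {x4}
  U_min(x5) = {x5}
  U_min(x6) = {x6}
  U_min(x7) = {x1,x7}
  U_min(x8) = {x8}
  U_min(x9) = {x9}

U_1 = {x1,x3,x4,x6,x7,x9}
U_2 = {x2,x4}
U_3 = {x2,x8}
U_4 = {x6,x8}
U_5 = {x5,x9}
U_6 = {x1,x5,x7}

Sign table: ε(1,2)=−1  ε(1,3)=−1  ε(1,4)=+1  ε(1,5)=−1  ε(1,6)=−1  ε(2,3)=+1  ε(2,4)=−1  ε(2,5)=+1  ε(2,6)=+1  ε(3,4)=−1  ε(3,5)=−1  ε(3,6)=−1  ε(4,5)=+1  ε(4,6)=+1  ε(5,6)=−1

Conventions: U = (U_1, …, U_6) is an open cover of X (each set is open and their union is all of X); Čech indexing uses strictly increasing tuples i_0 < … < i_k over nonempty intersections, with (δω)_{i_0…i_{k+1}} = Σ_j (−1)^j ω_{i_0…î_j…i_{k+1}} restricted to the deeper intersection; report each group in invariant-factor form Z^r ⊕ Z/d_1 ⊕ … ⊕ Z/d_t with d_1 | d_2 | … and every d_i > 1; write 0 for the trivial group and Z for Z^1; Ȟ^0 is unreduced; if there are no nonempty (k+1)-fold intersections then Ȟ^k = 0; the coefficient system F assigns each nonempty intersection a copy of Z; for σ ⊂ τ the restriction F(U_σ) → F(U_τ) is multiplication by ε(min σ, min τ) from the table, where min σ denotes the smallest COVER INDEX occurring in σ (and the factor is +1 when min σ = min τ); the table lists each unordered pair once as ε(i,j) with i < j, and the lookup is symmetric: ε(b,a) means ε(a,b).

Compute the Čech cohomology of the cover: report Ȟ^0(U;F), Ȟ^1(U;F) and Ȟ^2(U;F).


Ȟ^0(U;F) ≅ 0, Ȟ^1(U;F) ≅ Z ⊕ Z/2, Ȟ^2(U;F) ≅ 0

nonempty overlaps:
  U12={x4} U14={x6} U15={x9} U16={x1,x7} U23={x2} U34={x8} U56={x5}
C dims 6,7; δ0: rk 6, SNF 1^5·2
degree 0: 6−6−0 = 0 → Ȟ^0 ≅ 0
degree 1: 7−0−6 = 1 plus torsion [2] → Ȟ^1 ≅ Z ⊕ Z/2
degree 2: 0−0−0 = 0 → Ȟ^2 ≅ 0


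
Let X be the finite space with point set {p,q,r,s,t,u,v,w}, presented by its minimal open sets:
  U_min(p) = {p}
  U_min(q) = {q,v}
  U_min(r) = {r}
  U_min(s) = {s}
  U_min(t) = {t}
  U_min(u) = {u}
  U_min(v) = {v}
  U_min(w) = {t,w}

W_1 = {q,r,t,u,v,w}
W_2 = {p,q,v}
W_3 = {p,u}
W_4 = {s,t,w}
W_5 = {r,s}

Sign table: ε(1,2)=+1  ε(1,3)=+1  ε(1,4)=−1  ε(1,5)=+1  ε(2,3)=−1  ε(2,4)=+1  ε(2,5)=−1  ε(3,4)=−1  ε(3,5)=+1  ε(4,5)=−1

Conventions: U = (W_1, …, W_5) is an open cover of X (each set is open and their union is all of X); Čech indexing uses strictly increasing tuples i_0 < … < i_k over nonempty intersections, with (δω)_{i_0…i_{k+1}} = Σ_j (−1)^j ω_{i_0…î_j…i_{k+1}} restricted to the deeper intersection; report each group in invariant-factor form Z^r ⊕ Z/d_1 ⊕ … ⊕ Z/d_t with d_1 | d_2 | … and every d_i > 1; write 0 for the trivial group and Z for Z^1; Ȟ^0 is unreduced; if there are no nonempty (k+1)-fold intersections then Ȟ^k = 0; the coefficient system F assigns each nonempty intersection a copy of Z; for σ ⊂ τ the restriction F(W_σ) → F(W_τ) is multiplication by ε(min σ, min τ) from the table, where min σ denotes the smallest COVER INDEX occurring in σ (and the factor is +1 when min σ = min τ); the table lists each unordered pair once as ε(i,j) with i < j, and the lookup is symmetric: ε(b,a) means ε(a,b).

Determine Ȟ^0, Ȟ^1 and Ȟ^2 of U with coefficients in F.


Ȟ^0(U;F) ≅ 0, Ȟ^1(U;F) ≅ Z ⊕ Z/2 and Ȟ^2(U;F) ≅ 0

nerve of the cover:
  W12={q,v} W13={u} W14={t,w} W15={r} W23={p} W45={s}
C dims 5,6; δ0: rk 5, SNF 1^4·2
Ȟ^0 = (5 − 5) − 0 = 0, so Ȟ^0 ≅ 0
Ȟ^1 = (6 − 0) − 5 = 1 plus torsion [2], so Ȟ^1 ≅ Z ⊕ Z/2
Ȟ^2 = (0 − 0) − 0 = 0, so Ȟ^2 ≅ 0


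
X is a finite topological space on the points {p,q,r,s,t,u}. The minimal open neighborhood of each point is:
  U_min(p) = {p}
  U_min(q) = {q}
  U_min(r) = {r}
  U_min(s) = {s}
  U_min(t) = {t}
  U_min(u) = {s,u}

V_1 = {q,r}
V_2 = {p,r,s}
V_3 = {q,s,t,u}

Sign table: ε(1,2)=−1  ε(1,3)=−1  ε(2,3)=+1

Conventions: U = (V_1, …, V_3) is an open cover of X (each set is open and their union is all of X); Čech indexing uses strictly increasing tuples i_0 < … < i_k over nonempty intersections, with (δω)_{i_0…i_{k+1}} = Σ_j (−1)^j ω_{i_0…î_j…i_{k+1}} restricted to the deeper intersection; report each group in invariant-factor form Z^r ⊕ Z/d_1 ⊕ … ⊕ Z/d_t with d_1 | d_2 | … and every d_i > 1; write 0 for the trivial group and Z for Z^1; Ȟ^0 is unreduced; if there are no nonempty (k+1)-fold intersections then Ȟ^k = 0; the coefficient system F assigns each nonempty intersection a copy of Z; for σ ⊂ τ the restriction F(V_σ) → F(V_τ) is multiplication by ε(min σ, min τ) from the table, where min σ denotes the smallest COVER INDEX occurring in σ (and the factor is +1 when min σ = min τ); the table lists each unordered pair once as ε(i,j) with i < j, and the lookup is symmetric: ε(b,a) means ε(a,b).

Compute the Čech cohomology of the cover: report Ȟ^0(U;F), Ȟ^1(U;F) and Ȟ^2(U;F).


nerve simplices:
  V12={r} V13={q} V23={s}
C dims 3,3; δ0: rk 2, SNF 1^2
degree 0: 3−2−0 = 1 → Ȟ^0 ≅ Z
degree 1: 3−0−2 = 1 → Ȟ^1 ≅ Z
degree 2: 0−0−0 = 0 → Ȟ^2 ≅ 0

Ȟ^0 ≅ Z, Ȟ^1 ≅ Z and Ȟ^2 ≅ 0


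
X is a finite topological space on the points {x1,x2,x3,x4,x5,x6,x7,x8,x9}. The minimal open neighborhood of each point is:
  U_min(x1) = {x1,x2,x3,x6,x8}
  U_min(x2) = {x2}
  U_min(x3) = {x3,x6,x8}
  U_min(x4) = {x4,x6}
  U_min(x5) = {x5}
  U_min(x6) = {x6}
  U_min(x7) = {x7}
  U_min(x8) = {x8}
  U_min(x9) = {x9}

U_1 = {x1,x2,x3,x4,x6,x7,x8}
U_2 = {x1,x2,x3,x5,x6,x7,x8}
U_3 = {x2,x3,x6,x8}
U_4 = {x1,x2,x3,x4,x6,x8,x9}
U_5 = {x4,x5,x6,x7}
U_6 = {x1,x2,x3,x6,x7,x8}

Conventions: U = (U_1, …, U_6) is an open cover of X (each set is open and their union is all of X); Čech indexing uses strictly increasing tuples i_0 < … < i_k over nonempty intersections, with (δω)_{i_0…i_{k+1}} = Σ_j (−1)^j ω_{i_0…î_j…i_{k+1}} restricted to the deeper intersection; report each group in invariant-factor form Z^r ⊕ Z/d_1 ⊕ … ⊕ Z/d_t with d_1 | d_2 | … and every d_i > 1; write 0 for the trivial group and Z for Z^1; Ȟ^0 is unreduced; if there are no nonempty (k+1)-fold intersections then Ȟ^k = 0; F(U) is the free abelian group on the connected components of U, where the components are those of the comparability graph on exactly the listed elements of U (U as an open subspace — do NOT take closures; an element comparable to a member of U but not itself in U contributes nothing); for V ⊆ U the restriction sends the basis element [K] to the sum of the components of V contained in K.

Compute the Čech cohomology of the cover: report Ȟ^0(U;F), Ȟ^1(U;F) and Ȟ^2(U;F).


nonempty intersections:
  U12={x1,x2,x3,x6,x7,x8} U13={x2,x3,x6,x8} U14={x1,x2,x3,x4,x6,x8} U15={x4,x6,x7} U16={x1,x2,x3,x6,x7,x8} U23={x2,x3,x6,x8} U24={x1,x2,x3,x6,x8} U25={x5,x6,x7} U26={x1,x2,x3,x6,x7,x8} U34={x2,x3,x6,x8} U35={x6} U36={x2,x3,x6,x8} U45={x4,x6} U46={x1,x2,x3,x6,x8} U56={x6,x7}
  U123={x2,x3,x6,x8} U124={x1,x2,x3,x6,x8} U125={x6,x7} U126={x1,x2,x3,x6,x7,x8} U134={x2,x3,x6,x8} U135={x6} U136={x2,x3,x6,x8} U145={x4,x6} U146={x1,x2,x3,x6,x8} U156={x6,x7} U234={x2,x3,x6,x8} U235={x6} U236={x2,x3,x6,x8} U245={x6} U246={x1,x2,x3,x6,x8} U256={x6,x7} U345={x6} U346={x2,x3,x6,x8} U356={x6} U456={x6}
  U1234={x2,x3,x6,x8} U1235={x6} U1236={x2,x3,x6,x8} U1245={x6} U1246={x1,x2,x3,x6,x8} U1256={x6,x7} U1345={x6} U1346={x2,x3,x6,x8} U1356={x6} U1456={x6} U2345={x6} U2346={x2,x3,x6,x8} U2356={x6} U2456={x6} U3456={x6}
  U12345={x6} U12346={x2,x3,x6,x8} U12356={x6} U12456={x6} U13456={x6} U23456={x6}
  U123456={x6}
components per intersection:
  U1: {x1,x2,x3,x4,x6,x8} {x7}
  U2: {x1,x2,x3,x6,x8} {x5} {x7}
  U3: {x2} {x3,x6,x8}
  U4: {x1,x2,x3,x4,x6,x8} {x9}
  U5: {x4,x6} {x5} {x7}
  U6: {x1,x2,x3,x6,x8} {x7}
  U12: {x1,x2,x3,x6,x8} {x7}
  U13: {x2} {x3,x6,x8}
  U14: {x1,x2,x3,x4,x6,x8}
  U15: {x4,x6} {x7}
  U16: {x1,x2,x3,x6,x8} {x7}
  U23: {x2} {x3,x6,x8}
  U24: {x1,x2,x3,x6,x8}
  U25: {x5} {x6} {x7}
  U26: {x1,x2,x3,x6,x8} {x7}
  U34: {x2} {x3,x6,x8}
  U35: {x6}
  U36: {x2} {x3,x6,x8}
  U45: {x4,x6}
  U46: {x1,x2,x3,x6,x8}
  U56: {x6} {x7}
  U123: {x2} {x3,x6,x8}
  U124: {x1,x2,x3,x6,x8}
  U125: {x6} {x7}
  U126: {x1,x2,x3,x6,x8} {x7}
  U134: {x2} {x3,x6,x8}
  U135: {x6}
  U136: {x2} {x3,x6,x8}
  U145: {x4,x6}
  U146: {x1,x2,x3,x6,x8}
  U156: {x6} {x7}
  U234: {x2} {x3,x6,x8}
  U235: {x6}
  U236: {x2} {x3,x6,x8}
  U245: {x6}
  U246: {x1,x2,x3,x6,x8}
  U256: {x6} {x7}
  U345: {x6}
  U346: {x2} {x3,x6,x8}
  U356: {x6}
  U456: {x6}
  U1234: {x2} {x3,x6,x8}
  U1235: {x6}
  U1236: {x2} {x3,x6,x8}
  U1245: {x6}
  U1246: {x1,x2,x3,x6,x8}
  U1256: {x6} {x7}
  U1345: {x6}
  U1346: {x2} {x3,x6,x8}
  U1356: {x6}
  U1456: {x6}
  U2345: {x6}
  U2346: {x2} {x3,x6,x8}
  U2356: {x6}
  U2456: {x6}
  U3456: {x6}
  U12345: {x6}
  U12346: {x2} {x3,x6,x8}
  U12356: {x6}
  U12456: {x6}
  U13456: {x6}
  U23456: {x6}
  U123456: {x6}
C dims 14,26,30,20; δ0: rk 10, SNF 1^10; δ1: rk 16, SNF 1^16; δ2: rk 14, SNF 1^14
Ȟ^0: (14−10)−0=4 ⇒ Z^4
Ȟ^1: (26−16)−10=0 ⇒ 0
Ȟ^2: (30−14)−16=0 ⇒ 0

Ȟ^0 = Z^4,  Ȟ^1 = 0,  Ȟ^2 = 0


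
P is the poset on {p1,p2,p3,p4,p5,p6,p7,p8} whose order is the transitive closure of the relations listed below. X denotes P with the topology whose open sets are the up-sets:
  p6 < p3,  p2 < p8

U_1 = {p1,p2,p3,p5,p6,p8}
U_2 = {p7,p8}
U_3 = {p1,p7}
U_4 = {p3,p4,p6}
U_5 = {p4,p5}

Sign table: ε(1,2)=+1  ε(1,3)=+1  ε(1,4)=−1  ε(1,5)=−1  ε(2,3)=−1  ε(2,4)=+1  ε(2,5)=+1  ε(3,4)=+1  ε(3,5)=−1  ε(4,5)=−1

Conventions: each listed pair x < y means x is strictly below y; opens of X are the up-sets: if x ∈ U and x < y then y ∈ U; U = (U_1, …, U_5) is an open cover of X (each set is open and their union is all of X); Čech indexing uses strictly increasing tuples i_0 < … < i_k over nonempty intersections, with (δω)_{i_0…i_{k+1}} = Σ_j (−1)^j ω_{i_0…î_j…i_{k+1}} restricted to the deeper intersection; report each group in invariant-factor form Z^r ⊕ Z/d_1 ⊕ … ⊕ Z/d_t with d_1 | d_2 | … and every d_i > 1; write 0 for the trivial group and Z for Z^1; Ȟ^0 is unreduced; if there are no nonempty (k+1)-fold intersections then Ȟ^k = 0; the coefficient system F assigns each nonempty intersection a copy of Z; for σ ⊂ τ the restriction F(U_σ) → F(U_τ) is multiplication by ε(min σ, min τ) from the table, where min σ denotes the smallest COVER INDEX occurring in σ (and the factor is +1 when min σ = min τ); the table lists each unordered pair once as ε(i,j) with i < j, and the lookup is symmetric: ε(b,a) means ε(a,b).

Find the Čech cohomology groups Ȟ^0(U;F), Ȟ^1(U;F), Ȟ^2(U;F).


nonempty overlaps:
  U12={p8} U13={p1} U14={p3,p6} U15={p5} U23={p7} U45={p4}
C dims 5,6; δ0: rk 5, SNF 1^4·2
degree 0: 5−5−0 = 0 → Ȟ^0 ≅ 0
degree 1: 6−0−5 = 1 plus torsion [2] → Ȟ^1 ≅ Z ⊕ Z/2
degree 2: 0−0−0 = 0 → Ȟ^2 ≅ 0

Ȟ^0 = 0, Ȟ^1 = Z ⊕ Z/2 and Ȟ^2 = 0


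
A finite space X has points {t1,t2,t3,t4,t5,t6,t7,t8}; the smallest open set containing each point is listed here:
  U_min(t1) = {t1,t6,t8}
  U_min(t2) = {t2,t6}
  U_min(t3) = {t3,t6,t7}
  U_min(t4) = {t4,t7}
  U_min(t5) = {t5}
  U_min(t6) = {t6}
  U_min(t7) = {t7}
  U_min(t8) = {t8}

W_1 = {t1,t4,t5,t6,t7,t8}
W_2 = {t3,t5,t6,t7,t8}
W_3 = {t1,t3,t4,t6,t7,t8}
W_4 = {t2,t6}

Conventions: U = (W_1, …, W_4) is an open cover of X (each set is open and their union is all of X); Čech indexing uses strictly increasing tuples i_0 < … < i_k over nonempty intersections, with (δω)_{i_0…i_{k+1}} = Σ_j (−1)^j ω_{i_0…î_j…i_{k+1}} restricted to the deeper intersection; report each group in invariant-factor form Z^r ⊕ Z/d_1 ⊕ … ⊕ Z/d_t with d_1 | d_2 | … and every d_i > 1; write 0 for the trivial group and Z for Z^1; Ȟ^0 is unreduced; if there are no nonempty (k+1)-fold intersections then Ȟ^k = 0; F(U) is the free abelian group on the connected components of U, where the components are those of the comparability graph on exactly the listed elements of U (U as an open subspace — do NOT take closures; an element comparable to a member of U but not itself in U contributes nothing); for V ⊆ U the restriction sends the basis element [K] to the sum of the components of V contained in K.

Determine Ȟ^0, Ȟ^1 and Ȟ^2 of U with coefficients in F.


cover nerve:
  W12={t5,t6,t7,t8} W13={t1,t4,t6,t7,t8} W14={t6} W23={t3,t6,t7,t8} W24={t6} W34={t6}
  W123={t6,t7,t8} W124={t6} W134={t6} W234={t6}
  W1234={t6}
components per intersection:
  W1: {t1,t6,t8} {t4,t7} {t5}
  W2: {t3,t6,t7} {t5} {t8}
  W3: {t1,t3,t4,t6,t7,t8}
  W4: {t2,t6}
  W12: {t5} {t6} {t7} {t8}
  W13: {t1,t6,t8} {t4,t7}
  W14: {t6}
  W23: {t3,t6,t7} {t8}
  W24: {t6}
  W34: {t6}
  W123: {t6} {t7} {t8}
  W124: {t6}
  W134: {t6}
  W234: {t6}
  W1234: {t6}
C dims 8,11,6,1; δ0: rk 6, SNF 1^6; δ1: rk 5, SNF 1^5; δ2: rk 1, SNF 1^1
Ȟ^0: (8−6)−0=2 ⇒ Z^2
Ȟ^1: (11−5)−6=0 ⇒ 0
Ȟ^2: (6−1)−5=0 ⇒ 0

Ȟ^0 = Z^2, Ȟ^1 = 0 and Ȟ^2 = 0
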